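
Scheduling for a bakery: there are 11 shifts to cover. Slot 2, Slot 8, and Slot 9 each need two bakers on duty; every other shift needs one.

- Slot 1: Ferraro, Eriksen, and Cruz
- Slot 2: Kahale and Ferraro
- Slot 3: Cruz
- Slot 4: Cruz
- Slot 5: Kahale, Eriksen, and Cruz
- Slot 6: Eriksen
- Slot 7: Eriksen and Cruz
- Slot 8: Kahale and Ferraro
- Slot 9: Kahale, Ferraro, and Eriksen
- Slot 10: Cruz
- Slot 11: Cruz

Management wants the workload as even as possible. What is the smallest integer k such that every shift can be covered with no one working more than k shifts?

4

With 4 bakers and 14 worker-slots to fill, someone must work at least ⌈14/4⌉ = 4 shifts, so k ≥ 4.
k = 4 works: Slot 1→Ferraro, Slot 2→Kahale+Ferraro, Slot 3→Cruz, Slot 4→Cruz, Slot 5→Kahale, Slot 6→Eriksen, Slot 7→Eriksen, Slot 8→Kahale+Ferraro, Slot 9→Kahale+Ferraro, Slot 10→Cruz, Slot 11→Cruz.
Loads: Kahale 4, Ferraro 4, Eriksen 2, Cruz 4 — all ≤ 4.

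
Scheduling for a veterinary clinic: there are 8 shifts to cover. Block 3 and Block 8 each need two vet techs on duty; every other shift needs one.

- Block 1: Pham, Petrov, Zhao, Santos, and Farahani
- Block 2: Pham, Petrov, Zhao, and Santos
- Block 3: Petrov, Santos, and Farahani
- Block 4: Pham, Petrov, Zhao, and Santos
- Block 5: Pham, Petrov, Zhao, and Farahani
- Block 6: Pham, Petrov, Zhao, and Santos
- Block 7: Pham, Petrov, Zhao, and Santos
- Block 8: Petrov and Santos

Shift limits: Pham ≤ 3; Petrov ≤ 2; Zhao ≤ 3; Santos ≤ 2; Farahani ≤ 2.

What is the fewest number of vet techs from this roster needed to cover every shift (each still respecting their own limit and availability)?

4

10 slots to fill and no one can take more than 3, so at least ⌈10/3⌉ = 4 vet techs are needed.
Pham, Petrov, Zhao, and Santos alone can cover everything: Block 1→Pham, Block 2→Pham, Block 3→Petrov+Santos, Block 4→Zhao, Block 5→Pham, Block 6→Zhao, Block 7→Zhao, Block 8→Petrov+Santos.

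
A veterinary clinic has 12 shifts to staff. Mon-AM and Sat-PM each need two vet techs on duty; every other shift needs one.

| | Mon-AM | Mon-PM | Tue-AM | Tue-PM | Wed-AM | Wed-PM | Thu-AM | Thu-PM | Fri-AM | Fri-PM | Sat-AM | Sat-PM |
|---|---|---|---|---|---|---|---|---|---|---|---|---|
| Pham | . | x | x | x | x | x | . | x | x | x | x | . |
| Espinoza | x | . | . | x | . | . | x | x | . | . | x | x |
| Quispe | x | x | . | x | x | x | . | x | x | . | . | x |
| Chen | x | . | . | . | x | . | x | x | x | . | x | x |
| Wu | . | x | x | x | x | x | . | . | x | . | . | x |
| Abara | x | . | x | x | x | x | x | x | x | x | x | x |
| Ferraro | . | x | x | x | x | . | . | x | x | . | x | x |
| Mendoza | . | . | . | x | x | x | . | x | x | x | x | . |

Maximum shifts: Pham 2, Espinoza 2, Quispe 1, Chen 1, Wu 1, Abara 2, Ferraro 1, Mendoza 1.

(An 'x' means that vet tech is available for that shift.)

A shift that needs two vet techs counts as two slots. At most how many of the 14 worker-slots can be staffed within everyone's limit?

Total capacity across all vet techs is 2+2+1+1+1+2+1+1 = 11, and 14 slots are needed, so at most 11 can be filled.
An assignment achieving 11: Mon-AM→Espinoza+Quispe, Mon-PM→Pham, Tue-AM→Wu, Tue-PM→Mendoza, Wed-PM→Abara, Thu-AM→Espinoza, Fri-PM→Pham, Sat-AM→Chen, Sat-PM→Abara+Ferraro.
Loads: Pham 2/2, Espinoza 2/2, Quispe 1/1, Chen 1/1, Wu 1/1, Abara 2/2, Ferraro 1/1, Mendoza 1/1.

11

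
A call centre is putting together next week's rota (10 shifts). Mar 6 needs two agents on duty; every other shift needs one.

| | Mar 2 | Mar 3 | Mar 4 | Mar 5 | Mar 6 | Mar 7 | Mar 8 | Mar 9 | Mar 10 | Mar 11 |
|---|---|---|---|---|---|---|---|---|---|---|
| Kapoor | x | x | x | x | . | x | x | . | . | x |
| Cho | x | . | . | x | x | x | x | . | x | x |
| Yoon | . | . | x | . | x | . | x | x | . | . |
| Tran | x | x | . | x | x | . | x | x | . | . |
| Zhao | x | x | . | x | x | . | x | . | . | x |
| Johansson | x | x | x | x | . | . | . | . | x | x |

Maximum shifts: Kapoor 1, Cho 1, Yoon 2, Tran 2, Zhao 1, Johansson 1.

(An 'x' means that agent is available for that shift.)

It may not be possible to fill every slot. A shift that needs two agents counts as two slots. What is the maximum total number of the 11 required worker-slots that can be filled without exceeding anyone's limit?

8

Total capacity across all agents is 1+1+2+2+1+1 = 8, and 11 slots are needed, so at most 8 can be filled.
An assignment achieving 8: Mar 3→Tran, Mar 4→Yoon, Mar 6→Tran+Zhao, Mar 7→Kapoor, Mar 9→Yoon, Mar 10→Cho, Mar 11→Johansson.
Loads: Kapoor 1/1, Cho 1/1, Yoon 2/2, Tran 2/2, Zhao 1/1, Johansson 1/1.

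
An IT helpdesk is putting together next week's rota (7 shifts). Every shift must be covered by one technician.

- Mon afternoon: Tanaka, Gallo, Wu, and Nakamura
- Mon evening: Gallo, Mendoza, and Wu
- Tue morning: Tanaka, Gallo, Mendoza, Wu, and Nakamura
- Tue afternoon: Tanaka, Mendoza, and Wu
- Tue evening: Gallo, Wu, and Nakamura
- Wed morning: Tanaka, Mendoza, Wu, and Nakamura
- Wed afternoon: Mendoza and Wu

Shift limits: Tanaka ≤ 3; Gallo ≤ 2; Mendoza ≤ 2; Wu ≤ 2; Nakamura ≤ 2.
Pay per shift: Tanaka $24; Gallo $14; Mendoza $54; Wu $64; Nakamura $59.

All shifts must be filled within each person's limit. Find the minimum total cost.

Picking the cheapest available technician for each shift independently would cost $158, but that ignores the shift limits.
An optimal schedule: Mon afternoon→Tanaka, Mon evening→Gallo, Tue morning→Mendoza, Tue afternoon→Tanaka, Tue evening→Gallo, Wed morning→Tanaka, Wed afternoon→Mendoza.
Total: 24 + 14 + 54 + 24 + 14 + 24 + 54 = $208.

$208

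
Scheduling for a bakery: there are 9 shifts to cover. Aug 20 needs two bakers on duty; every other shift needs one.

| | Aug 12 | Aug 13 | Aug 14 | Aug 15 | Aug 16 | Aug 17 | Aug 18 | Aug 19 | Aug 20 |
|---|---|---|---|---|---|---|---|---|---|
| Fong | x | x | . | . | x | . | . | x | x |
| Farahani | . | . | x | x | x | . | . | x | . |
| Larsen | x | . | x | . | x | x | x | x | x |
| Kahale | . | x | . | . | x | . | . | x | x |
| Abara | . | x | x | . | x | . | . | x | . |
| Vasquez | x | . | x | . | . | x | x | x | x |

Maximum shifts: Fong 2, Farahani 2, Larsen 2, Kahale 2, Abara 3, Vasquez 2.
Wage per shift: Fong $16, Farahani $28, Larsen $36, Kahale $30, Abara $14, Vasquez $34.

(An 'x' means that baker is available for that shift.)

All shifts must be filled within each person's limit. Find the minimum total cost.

$228

Aug 15 can only be covered by Farahani, so that assignment is forced.
Picking the cheapest available baker for each shift independently would cost $214, but that ignores the shift limits.
An optimal schedule: Aug 12→Fong, Aug 13→Abara, Aug 14→Abara, Aug 15→Farahani, Aug 16→Abara, Aug 17→Vasquez, Aug 18→Vasquez, Aug 19→Farahani, Aug 20→Fong+Kahale.
Total: 16 + 14 + 14 + 28 + 14 + 34 + 34 + 28 + 16 + 30 = $228.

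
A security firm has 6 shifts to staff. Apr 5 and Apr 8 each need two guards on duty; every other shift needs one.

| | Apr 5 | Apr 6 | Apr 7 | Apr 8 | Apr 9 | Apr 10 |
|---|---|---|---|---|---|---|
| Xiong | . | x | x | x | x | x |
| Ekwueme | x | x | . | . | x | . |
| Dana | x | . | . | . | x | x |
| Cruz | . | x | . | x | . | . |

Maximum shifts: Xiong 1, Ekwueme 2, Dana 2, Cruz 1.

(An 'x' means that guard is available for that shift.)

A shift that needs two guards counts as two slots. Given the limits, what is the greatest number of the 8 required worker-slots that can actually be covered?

Total capacity across all guards is 1+2+2+1 = 6, and 8 slots are needed, so at most 6 can be filled.
An assignment achieving 6: Apr 5→Ekwueme+Dana, Apr 6→Ekwueme, Apr 7→Xiong, Apr 8→Cruz, Apr 10→Dana.
Loads: Xiong 1/1, Ekwueme 2/2, Dana 2/2, Cruz 1/1.

6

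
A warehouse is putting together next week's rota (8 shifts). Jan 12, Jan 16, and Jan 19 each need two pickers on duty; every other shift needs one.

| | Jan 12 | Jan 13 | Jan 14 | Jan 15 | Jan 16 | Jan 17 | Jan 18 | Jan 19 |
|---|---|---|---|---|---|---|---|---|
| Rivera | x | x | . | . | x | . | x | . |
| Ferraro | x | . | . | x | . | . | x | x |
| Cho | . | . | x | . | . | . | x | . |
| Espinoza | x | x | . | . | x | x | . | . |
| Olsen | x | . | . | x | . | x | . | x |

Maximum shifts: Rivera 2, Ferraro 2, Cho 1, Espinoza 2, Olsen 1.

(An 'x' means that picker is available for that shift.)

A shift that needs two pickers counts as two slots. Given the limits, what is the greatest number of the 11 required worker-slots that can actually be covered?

8

Total capacity across all pickers is 2+2+1+2+1 = 8, and 11 slots are needed, so at most 8 can be filled.
An assignment achieving 8: Jan 13→Rivera, Jan 14→Cho, Jan 15→Ferraro, Jan 16→Rivera+Espinoza, Jan 17→Espinoza, Jan 19→Ferraro+Olsen.
Loads: Rivera 2/2, Ferraro 2/2, Cho 1/1, Espinoza 2/2, Olsen 1/1.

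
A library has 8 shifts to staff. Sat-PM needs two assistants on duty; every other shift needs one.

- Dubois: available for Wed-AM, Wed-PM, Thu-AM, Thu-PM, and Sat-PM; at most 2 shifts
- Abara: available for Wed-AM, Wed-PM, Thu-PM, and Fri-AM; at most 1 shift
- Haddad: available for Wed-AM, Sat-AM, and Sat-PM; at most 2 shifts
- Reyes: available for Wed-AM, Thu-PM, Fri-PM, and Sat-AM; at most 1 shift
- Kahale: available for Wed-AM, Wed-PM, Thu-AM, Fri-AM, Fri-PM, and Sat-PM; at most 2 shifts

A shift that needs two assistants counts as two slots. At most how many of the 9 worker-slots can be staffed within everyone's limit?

Total capacity across all assistants is 2+1+2+1+2 = 8, and 9 slots are needed, so at most 8 can be filled.
An assignment achieving 8: Wed-AM→Kahale, Wed-PM→Dubois, Thu-AM→Dubois, Fri-AM→Abara, Fri-PM→Reyes, Sat-AM→Haddad, Sat-PM→Haddad+Kahale.
Loads: Dubois 2/2, Abara 1/1, Haddad 2/2, Reyes 1/1, Kahale 2/2.

8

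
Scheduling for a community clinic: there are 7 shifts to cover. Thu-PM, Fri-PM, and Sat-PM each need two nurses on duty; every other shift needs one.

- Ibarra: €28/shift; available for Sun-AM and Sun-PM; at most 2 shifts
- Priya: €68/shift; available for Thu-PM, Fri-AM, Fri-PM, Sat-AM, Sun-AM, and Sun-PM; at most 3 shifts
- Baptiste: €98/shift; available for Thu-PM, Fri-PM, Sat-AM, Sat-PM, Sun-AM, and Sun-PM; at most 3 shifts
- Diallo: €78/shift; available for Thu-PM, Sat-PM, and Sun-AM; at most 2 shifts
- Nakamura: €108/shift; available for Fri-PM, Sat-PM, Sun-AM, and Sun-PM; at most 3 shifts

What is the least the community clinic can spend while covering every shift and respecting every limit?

€710

Fri-AM can only be covered by Priya, so that assignment is forced.
Picking the cheapest available nurse for each shift independently would cost €680, but that ignores the shift limits.
An optimal schedule: Thu-PM→Diallo+Baptiste, Fri-AM→Priya, Fri-PM→Priya+Baptiste, Sat-AM→Priya, Sat-PM→Diallo+Baptiste, Sun-AM→Ibarra, Sun-PM→Ibarra.
Total: 78 + 98 + 68 + 68 + 98 + 68 + 78 + 98 + 28 + 28 = €710.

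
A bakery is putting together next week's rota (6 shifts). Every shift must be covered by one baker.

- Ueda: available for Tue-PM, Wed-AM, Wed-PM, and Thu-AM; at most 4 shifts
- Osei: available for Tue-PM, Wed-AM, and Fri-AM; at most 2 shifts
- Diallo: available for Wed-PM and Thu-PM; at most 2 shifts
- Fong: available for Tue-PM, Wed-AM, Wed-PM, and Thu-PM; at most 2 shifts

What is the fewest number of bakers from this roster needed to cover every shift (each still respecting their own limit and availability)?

6 slots to fill and no one can take more than 4, so at least ⌈6/4⌉ = 2 bakers are needed.
Shifts {Thu-AM, Thu-PM, Fri-AM} need 3 slots, but among the bakers available for them (Ueda, Osei, Diallo, and Fong) any 2 together supply at most 2. So 2 bakers are not enough.
Ueda, Osei, and Diallo alone can cover everything: Tue-PM→Ueda, Wed-AM→Ueda, Wed-PM→Ueda, Thu-AM→Ueda, Thu-PM→Diallo, Fri-AM→Osei.

3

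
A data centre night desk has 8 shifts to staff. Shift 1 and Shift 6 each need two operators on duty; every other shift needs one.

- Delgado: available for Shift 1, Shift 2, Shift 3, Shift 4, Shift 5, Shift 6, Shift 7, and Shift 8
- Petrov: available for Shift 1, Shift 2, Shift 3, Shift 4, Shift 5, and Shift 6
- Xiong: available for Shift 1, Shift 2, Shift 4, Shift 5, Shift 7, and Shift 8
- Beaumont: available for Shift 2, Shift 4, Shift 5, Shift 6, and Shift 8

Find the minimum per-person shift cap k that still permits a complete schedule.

3

With 4 operators and 10 worker-slots to fill, someone must work at least ⌈10/4⌉ = 3 shifts, so k ≥ 3.
k = 3 works: Shift 1→Delgado+Petrov, Shift 2→Petrov, Shift 3→Delgado, Shift 4→Xiong, Shift 5→Xiong, Shift 6→Petrov+Beaumont, Shift 7→Delgado, Shift 8→Xiong.
Loads: Delgado 3, Petrov 3, Xiong 3, Beaumont 1 — all ≤ 3.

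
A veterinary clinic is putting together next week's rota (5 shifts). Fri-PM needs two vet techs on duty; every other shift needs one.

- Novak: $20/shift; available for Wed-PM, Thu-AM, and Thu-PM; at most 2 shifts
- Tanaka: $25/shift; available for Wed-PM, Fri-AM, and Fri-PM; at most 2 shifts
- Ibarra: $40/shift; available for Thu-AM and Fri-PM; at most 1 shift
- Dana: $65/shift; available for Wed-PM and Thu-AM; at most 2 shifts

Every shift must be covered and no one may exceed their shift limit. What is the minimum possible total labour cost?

$195

Thu-PM can only be covered by Novak, so that assignment is forced.
Fri-AM can only be covered by Tanaka, so that assignment is forced.
Fri-PM can only be covered by Tanaka and Ibarra, so that assignment is forced.
Picking the cheapest available vet tech for each shift independently would cost $150, but that ignores the shift limits.
An optimal schedule: Wed-PM→Novak, Thu-AM→Dana, Thu-PM→Novak, Fri-AM→Tanaka, Fri-PM→Tanaka+Ibarra.
Total: 20 + 65 + 20 + 25 + 25 + 40 = $195.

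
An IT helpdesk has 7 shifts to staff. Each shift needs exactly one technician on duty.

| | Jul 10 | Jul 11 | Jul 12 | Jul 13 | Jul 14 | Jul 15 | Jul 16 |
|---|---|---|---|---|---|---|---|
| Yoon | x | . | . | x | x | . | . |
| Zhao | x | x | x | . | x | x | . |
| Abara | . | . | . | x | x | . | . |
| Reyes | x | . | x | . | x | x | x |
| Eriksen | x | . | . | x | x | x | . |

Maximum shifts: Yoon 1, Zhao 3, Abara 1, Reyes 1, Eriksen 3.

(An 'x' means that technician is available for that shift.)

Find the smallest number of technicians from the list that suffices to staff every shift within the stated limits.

7 slots to fill and no one can take more than 3, so at least ⌈7/3⌉ = 3 technicians are needed.
Zhao, Reyes, and Eriksen alone can cover everything: Jul 10→Zhao, Jul 11→Zhao, Jul 12→Zhao, Jul 13→Eriksen, Jul 14→Eriksen, Jul 15→Eriksen, Jul 16→Reyes.

3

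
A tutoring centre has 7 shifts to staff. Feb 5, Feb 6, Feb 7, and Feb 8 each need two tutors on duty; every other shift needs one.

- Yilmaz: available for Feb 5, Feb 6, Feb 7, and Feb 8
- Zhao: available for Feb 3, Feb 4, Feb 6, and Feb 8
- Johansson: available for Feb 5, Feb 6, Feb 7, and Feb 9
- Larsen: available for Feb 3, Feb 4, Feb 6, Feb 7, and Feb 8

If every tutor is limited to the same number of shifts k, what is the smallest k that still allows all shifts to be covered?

3

With 4 tutors and 11 worker-slots to fill, someone must work at least ⌈11/4⌉ = 3 shifts, so k ≥ 3.
k = 3 works: Feb 3→Zhao, Feb 4→Zhao, Feb 5→Yilmaz+Johansson, Feb 6→Zhao+Larsen, Feb 7→Yilmaz+Johansson, Feb 8→Yilmaz+Larsen, Feb 9→Johansson.
Loads: Yilmaz 3, Zhao 3, Johansson 3, Larsen 2 — all ≤ 3.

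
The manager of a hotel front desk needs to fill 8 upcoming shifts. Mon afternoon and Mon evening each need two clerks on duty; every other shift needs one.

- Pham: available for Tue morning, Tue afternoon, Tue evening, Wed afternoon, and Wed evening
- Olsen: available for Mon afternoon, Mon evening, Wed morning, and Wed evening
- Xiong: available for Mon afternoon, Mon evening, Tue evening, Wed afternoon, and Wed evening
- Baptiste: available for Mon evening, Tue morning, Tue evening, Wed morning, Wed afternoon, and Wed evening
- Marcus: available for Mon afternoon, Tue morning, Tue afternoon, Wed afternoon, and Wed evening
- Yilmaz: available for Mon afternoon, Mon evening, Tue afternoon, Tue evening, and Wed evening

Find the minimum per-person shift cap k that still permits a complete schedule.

2

With 6 clerks and 10 worker-slots to fill, someone must work at least ⌈10/6⌉ = 2 shifts, so k ≥ 2.
k = 2 works: Mon afternoon→Olsen+Marcus, Mon evening→Baptiste+Yilmaz, Tue morning→Pham, Tue afternoon→Pham, Tue evening→Xiong, Wed morning→Olsen, Wed afternoon→Xiong, Wed evening→Baptiste.
Loads: Pham 2, Olsen 2, Xiong 2, Baptiste 2, Marcus 1, Yilmaz 1 — all ≤ 2.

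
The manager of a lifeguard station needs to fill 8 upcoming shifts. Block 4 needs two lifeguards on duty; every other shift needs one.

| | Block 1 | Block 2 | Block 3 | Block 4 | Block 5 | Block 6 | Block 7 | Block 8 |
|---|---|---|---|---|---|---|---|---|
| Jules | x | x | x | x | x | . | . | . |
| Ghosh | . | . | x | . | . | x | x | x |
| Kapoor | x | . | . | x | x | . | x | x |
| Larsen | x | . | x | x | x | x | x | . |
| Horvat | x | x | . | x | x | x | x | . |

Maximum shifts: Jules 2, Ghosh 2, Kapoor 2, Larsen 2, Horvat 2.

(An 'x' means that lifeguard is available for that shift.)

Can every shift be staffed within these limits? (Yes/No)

One valid schedule: Block 1→Kapoor, Block 2→Jules, Block 3→Jules, Block 4→Larsen+Horvat, Block 5→Kapoor, Block 6→Ghosh, Block 7→Larsen, Block 8→Ghosh.
Loads: Jules 2/2, Ghosh 2/2, Kapoor 2/2, Larsen 2/2, Horvat 1/2 — all within limits.

Yes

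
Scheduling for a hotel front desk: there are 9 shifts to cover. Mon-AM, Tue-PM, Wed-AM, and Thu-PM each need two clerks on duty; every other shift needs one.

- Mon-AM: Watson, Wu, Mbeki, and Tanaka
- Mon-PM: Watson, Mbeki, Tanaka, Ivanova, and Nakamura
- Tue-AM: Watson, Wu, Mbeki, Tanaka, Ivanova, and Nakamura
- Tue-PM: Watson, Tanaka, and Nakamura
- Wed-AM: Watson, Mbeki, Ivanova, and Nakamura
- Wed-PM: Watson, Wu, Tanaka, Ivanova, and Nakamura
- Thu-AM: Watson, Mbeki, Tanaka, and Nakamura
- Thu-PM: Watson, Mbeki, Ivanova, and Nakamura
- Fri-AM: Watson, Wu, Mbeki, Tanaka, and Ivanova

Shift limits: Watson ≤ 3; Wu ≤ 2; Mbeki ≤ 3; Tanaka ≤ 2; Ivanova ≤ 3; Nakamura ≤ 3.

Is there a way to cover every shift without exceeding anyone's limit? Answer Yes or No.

One valid schedule: Mon-AM→Mbeki+Tanaka, Mon-PM→Watson, Tue-AM→Mbeki, Tue-PM→Watson+Tanaka, Wed-AM→Mbeki+Ivanova, Wed-PM→Wu, Thu-AM→Watson, Thu-PM→Ivanova+Nakamura, Fri-AM→Wu.
Loads: Watson 3/3, Wu 2/2, Mbeki 3/3, Tanaka 2/2, Ivanova 2/3, Nakamura 1/3 — all within limits.

Yes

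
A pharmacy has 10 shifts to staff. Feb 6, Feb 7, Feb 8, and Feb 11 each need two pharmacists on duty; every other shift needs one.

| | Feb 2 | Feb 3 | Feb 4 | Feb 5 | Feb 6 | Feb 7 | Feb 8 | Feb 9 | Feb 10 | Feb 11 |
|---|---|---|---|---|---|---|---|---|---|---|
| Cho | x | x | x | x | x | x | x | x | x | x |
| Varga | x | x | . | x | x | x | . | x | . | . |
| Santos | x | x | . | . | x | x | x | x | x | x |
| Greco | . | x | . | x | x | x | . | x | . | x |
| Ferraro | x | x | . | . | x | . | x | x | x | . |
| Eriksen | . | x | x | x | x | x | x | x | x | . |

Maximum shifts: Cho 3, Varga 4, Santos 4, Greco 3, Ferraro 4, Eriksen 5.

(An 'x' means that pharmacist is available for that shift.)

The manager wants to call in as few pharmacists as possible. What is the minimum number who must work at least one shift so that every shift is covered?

14 slots to fill and no one can take more than 5, so at least ⌈14/5⌉ = 3 pharmacists are needed.
Any 3 pharmacists together have capacity at most 5+4+4 = 13 < 14 slots, so 3 can never suffice.
Cho, Varga, Santos, and Greco alone can cover everything: Feb 2→Varga, Feb 3→Varga, Feb 4→Cho, Feb 5→Varga, Feb 6→Santos+Greco, Feb 7→Santos+Greco, Feb 8→Cho+Santos, Feb 9→Varga, Feb 10→Cho, Feb 11→Santos+Greco.

4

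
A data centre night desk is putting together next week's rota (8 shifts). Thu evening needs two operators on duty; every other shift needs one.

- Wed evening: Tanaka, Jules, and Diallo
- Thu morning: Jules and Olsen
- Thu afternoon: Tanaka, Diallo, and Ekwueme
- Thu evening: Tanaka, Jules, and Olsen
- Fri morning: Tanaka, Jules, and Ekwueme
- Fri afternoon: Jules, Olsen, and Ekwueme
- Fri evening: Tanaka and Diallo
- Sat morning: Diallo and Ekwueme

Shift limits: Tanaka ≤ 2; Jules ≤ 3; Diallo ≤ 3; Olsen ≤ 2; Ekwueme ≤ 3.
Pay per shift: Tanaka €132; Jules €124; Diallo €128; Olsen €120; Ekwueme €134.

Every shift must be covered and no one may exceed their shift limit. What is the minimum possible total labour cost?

€1128

Picking the cheapest available operator for each shift independently would cost €1116, but that ignores the shift limits.
An optimal schedule: Wed evening→Jules, Thu morning→Olsen, Thu afternoon→Diallo, Thu evening→Olsen+Jules, Fri morning→Tanaka, Fri afternoon→Jules, Fri evening→Diallo, Sat morning→Diallo.
Total: 124 + 120 + 128 + 120 + 124 + 132 + 124 + 128 + 128 = €1128.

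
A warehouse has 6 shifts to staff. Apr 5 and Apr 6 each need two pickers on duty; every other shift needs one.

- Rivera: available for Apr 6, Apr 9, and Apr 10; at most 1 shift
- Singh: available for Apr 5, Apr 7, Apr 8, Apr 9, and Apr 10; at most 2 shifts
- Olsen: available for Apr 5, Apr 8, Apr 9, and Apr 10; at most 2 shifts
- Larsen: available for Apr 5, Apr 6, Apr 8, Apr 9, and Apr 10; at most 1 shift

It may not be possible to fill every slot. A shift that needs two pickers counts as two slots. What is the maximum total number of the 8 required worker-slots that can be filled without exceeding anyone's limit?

6

Total capacity across all pickers is 1+2+2+1 = 6, and 8 slots are needed, so at most 6 can be filled.
An assignment achieving 6: Apr 5→Singh+Olsen, Apr 6→Rivera+Larsen, Apr 7→Singh, Apr 8→Olsen.
Loads: Rivera 1/1, Singh 2/2, Olsen 2/2, Larsen 1/1.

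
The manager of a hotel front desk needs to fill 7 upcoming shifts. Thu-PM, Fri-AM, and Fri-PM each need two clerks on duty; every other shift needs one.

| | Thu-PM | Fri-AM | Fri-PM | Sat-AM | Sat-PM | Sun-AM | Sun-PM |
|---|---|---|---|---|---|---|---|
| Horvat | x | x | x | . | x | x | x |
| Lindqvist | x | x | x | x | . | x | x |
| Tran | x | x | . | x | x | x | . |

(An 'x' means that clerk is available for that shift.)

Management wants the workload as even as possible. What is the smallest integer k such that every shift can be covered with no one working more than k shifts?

With 3 clerks and 10 worker-slots to fill, someone must work at least ⌈10/3⌉ = 4 shifts, so k ≥ 4.
k = 4 works: Thu-PM→Horvat+Lindqvist, Fri-AM→Lindqvist+Tran, Fri-PM→Horvat+Lindqvist, Sat-AM→Lindqvist, Sat-PM→Horvat, Sun-AM→Tran, Sun-PM→Horvat.
Loads: Horvat 4, Lindqvist 4, Tran 2 — all ≤ 4.

4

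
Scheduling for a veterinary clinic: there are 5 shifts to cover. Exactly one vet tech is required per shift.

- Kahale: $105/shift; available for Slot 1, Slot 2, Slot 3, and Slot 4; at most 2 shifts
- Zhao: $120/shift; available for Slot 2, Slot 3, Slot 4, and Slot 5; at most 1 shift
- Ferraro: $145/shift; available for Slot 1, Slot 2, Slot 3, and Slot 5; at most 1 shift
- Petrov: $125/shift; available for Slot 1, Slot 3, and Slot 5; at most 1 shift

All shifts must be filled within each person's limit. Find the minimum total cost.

$600

Picking the cheapest available vet tech for each shift independently would cost $540, but that ignores the shift limits.
An optimal schedule: Slot 1→Kahale, Slot 2→Zhao, Slot 3→Petrov, Slot 4→Kahale, Slot 5→Ferraro.
Total: 105 + 120 + 125 + 105 + 145 = $600.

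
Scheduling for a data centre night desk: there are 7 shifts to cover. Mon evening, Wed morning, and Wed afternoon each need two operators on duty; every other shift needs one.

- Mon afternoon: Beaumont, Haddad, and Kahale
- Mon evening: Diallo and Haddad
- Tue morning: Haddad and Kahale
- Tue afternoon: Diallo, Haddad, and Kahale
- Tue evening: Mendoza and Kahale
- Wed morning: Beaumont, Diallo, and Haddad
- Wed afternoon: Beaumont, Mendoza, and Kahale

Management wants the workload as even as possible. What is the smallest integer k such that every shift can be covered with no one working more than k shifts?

2

With 5 operators and 10 worker-slots to fill, someone must work at least ⌈10/5⌉ = 2 shifts, so k ≥ 2.
k = 2 works: Mon afternoon→Beaumont, Mon evening→Diallo+Haddad, Tue morning→Haddad, Tue afternoon→Kahale, Tue evening→Mendoza, Wed morning→Beaumont+Diallo, Wed afternoon→Mendoza+Kahale.
Loads: Beaumont 2, Diallo 2, Haddad 2, Mendoza 2, Kahale 2 — all ≤ 2.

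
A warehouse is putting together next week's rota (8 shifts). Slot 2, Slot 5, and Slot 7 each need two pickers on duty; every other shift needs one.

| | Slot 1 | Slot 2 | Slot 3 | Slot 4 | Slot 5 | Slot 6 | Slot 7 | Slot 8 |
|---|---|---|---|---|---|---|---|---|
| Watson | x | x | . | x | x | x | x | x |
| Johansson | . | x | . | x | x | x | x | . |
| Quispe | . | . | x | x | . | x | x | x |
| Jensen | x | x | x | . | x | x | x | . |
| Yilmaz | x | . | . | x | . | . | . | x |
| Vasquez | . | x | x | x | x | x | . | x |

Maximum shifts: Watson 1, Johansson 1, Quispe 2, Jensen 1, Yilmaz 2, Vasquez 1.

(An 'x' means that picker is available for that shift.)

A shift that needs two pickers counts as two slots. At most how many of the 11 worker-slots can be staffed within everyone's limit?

8

Total capacity across all pickers is 1+1+2+1+2+1 = 8, and 11 slots are needed, so at most 8 can be filled.
An assignment achieving 8: Slot 1→Watson, Slot 2→Johansson+Jensen, Slot 3→Quispe, Slot 4→Yilmaz, Slot 5→Vasquez, Slot 7→Quispe, Slot 8→Yilmaz.
Loads: Watson 1/1, Johansson 1/1, Quispe 2/2, Jensen 1/1, Yilmaz 2/2, Vasquez 1/1.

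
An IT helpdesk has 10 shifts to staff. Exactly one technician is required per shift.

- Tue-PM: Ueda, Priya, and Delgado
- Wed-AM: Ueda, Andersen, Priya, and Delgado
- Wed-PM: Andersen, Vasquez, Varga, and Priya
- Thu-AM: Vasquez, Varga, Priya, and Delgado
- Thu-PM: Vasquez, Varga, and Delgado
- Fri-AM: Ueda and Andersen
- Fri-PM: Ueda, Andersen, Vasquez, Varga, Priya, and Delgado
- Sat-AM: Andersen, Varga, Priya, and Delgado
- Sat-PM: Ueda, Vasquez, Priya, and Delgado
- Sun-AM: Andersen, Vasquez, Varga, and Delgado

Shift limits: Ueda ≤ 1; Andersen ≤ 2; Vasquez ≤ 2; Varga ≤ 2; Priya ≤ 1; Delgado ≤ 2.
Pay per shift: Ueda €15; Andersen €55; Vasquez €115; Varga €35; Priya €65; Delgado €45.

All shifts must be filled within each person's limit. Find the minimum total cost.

€580

Picking the cheapest available technician for each shift independently would cost €250, but that ignores the shift limits.
An optimal schedule: Tue-PM→Priya, Wed-AM→Andersen, Wed-PM→Andersen, Thu-AM→Vasquez, Thu-PM→Vasquez, Fri-AM→Ueda, Fri-PM→Delgado, Sat-AM→Varga, Sat-PM→Delgado, Sun-AM→Varga.
Total: 65 + 55 + 55 + 115 + 115 + 15 + 45 + 35 + 45 + 35 = €580.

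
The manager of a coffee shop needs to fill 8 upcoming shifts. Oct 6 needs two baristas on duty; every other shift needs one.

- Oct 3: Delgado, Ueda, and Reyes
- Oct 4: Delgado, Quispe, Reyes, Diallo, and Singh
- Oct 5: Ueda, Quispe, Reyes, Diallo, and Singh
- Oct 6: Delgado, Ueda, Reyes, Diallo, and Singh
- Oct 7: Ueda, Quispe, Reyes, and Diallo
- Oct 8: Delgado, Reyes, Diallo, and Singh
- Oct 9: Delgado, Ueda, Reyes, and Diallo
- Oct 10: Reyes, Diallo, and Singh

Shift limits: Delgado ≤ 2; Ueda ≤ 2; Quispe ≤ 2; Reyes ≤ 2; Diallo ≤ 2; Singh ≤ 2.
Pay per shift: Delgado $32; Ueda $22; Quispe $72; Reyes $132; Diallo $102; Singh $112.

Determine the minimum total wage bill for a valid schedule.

Picking the cheapest available barista for each shift independently would cost $308, but that ignores the shift limits.
An optimal schedule: Oct 3→Ueda, Oct 4→Quispe, Oct 5→Quispe, Oct 6→Diallo+Singh, Oct 7→Ueda, Oct 8→Delgado, Oct 9→Delgado, Oct 10→Diallo.
Total: 22 + 72 + 72 + 102 + 112 + 22 + 32 + 32 + 102 = $568.

$568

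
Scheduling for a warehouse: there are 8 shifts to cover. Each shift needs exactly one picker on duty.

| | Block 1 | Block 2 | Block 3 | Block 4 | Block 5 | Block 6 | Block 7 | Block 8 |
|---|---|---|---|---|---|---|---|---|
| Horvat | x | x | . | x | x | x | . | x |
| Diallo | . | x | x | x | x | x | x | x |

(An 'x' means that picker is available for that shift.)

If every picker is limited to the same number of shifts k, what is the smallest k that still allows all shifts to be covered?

4

With 2 pickers and 8 worker-slots to fill, someone must work at least ⌈8/2⌉ = 4 shifts, so k ≥ 4.
k = 4 works: Block 1→Horvat, Block 2→Horvat, Block 3→Diallo, Block 4→Horvat, Block 5→Horvat, Block 6→Diallo, Block 7→Diallo, Block 8→Diallo.
Loads: Horvat 4, Diallo 4 — all ≤ 4.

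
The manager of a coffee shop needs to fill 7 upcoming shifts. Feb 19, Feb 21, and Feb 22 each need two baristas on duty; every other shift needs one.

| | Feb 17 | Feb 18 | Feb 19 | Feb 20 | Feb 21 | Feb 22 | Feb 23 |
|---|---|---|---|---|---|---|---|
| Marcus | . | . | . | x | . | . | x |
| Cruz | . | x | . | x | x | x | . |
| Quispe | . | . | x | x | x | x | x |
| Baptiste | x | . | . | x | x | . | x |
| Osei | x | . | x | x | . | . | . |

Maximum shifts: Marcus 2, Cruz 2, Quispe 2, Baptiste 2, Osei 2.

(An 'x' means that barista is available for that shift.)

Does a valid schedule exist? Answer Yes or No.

No

Total capacity is 10 and 10 slots are needed, so capacity alone doesn't rule it out.
Shifts {Feb 18, Feb 19, Feb 21, Feb 22} need 7 worker-slots in total, but the baristas available for any of those shifts (Cruz, Quispe, Baptiste, and Osei) can supply at most 6 among them. So no valid schedule exists.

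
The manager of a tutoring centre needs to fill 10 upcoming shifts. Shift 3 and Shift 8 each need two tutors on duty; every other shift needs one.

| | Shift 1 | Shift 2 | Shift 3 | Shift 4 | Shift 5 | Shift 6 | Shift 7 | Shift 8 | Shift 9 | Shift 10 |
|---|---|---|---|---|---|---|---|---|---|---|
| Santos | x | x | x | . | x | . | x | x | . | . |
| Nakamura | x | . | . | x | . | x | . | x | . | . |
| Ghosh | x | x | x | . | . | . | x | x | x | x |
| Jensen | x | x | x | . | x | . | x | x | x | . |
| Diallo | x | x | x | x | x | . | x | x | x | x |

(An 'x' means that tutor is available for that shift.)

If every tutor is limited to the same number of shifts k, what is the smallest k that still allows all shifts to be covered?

3

With 5 tutors and 12 worker-slots to fill, someone must work at least ⌈12/5⌉ = 3 shifts, so k ≥ 3.
k = 3 works: Shift 1→Nakamura, Shift 2→Santos, Shift 3→Ghosh+Jensen, Shift 4→Nakamura, Shift 5→Santos, Shift 6→Nakamura, Shift 7→Santos, Shift 8→Jensen+Diallo, Shift 9→Ghosh, Shift 10→Ghosh.
Loads: Santos 3, Nakamura 3, Ghosh 3, Jensen 2, Diallo 1 — all ≤ 3.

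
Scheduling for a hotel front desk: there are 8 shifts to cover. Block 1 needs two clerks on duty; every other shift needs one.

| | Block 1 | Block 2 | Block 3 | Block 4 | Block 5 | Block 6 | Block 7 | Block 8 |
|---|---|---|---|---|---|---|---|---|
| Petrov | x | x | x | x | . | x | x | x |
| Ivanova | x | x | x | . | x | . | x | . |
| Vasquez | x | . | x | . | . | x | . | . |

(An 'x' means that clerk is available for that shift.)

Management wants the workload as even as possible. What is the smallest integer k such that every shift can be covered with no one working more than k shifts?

With 3 clerks and 9 worker-slots to fill, someone must work at least ⌈9/3⌉ = 3 shifts, so k ≥ 3.
k = 3 works: Block 1→Ivanova+Vasquez, Block 2→Petrov, Block 3→Vasquez, Block 4→Petrov, Block 5→Ivanova, Block 6→Vasquez, Block 7→Ivanova, Block 8→Petrov.
Loads: Petrov 3, Ivanova 3, Vasquez 3 — all ≤ 3.

3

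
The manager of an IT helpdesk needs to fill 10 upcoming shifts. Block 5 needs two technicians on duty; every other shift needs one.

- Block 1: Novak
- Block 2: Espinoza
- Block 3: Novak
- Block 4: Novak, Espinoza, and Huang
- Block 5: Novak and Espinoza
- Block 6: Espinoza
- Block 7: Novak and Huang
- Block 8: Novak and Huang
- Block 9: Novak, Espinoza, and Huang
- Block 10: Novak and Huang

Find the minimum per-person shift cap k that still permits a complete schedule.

4

With 3 technicians and 11 worker-slots to fill, someone must work at least ⌈11/3⌉ = 4 shifts, so k ≥ 4.
k = 4 works: Block 1→Novak, Block 2→Espinoza, Block 3→Novak, Block 4→Espinoza, Block 5→Novak+Espinoza, Block 6→Espinoza, Block 7→Novak, Block 8→Huang, Block 9→Huang, Block 10→Huang.
Loads: Novak 4, Espinoza 4, Huang 3 — all ≤ 4.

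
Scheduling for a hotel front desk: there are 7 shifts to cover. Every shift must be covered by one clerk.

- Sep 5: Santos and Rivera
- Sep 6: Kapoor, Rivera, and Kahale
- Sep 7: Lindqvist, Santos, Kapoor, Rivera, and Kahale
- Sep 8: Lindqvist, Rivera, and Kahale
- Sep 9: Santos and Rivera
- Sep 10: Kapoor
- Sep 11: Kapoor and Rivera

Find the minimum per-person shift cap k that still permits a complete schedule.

With 5 clerks and 7 worker-slots to fill, someone must work at least ⌈7/5⌉ = 2 shifts, so k ≥ 2.
k = 2 works: Sep 5→Santos, Sep 6→Rivera, Sep 7→Lindqvist, Sep 8→Lindqvist, Sep 9→Santos, Sep 10→Kapoor, Sep 11→Kapoor.
Loads: Lindqvist 2, Santos 2, Kapoor 2, Rivera 1, Kahale 0 — all ≤ 2.

2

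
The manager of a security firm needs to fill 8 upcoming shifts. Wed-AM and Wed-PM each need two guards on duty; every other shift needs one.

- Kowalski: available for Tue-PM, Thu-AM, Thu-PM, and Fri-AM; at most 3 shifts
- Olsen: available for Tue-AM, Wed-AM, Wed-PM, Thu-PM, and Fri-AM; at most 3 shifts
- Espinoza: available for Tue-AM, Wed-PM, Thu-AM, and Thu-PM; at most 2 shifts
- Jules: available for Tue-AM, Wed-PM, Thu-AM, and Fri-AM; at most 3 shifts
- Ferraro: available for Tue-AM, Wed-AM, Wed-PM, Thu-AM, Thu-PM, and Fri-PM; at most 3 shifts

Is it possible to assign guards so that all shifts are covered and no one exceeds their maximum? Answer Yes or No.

Tue-PM can only be covered by Kowalski, so that assignment is forced.
Wed-AM can only be covered by Olsen and Ferraro, so that assignment is forced.
Fri-PM can only be covered by Ferraro, so that assignment is forced.
One valid schedule: Tue-AM→Olsen, Tue-PM→Kowalski, Wed-AM→Olsen+Ferraro, Wed-PM→Espinoza+Jules, Thu-AM→Kowalski, Thu-PM→Olsen, Fri-AM→Kowalski, Fri-PM→Ferraro.
Loads: Kowalski 3/3, Olsen 3/3, Espinoza 1/2, Jules 1/3, Ferraro 2/3 — all within limits.

Yes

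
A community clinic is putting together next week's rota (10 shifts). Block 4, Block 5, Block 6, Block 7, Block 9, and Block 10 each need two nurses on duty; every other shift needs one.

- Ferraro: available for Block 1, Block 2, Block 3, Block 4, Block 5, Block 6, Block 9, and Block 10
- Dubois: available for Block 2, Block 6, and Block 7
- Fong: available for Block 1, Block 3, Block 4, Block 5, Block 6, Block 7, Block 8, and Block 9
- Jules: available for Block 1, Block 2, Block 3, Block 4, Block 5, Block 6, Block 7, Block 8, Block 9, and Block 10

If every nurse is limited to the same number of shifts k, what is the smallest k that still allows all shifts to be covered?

5

With 4 nurses and 16 worker-slots to fill, someone must work at least ⌈16/4⌉ = 4 shifts, so k ≥ 4.
k = 4 is infeasible (exhaustive check).
k = 5 works: Block 1→Ferraro, Block 2→Ferraro, Block 3→Ferraro, Block 4→Ferraro+Fong, Block 5→Fong+Jules, Block 6→Dubois+Jules, Block 7→Dubois+Fong, Block 8→Fong, Block 9→Fong+Jules, Block 10→Ferraro+Jules.
Loads: Ferraro 5, Dubois 2, Fong 5, Jules 4 — all ≤ 5.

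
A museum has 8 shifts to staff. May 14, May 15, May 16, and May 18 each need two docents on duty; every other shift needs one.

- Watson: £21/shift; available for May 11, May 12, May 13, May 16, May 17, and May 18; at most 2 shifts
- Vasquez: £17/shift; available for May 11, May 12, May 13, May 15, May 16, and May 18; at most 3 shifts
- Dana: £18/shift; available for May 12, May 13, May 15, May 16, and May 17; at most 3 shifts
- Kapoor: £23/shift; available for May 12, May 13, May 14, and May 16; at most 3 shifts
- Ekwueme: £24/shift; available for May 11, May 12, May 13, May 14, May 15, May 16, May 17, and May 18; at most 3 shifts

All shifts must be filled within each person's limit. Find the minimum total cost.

May 14 can only be covered by Kapoor and Ekwueme, so that assignment is forced.
Picking the cheapest available docent for each shift independently would cost £224, but that ignores the shift limits.
An optimal schedule: May 11→Vasquez, May 12→Dana, May 13→Kapoor, May 14→Kapoor+Ekwueme, May 15→Vasquez+Dana, May 16→Watson+Kapoor, May 17→Dana, May 18→Vasquez+Watson.
Total: 17 + 18 + 23 + 23 + 24 + 17 + 18 + 21 + 23 + 18 + 17 + 21 = £240.

£240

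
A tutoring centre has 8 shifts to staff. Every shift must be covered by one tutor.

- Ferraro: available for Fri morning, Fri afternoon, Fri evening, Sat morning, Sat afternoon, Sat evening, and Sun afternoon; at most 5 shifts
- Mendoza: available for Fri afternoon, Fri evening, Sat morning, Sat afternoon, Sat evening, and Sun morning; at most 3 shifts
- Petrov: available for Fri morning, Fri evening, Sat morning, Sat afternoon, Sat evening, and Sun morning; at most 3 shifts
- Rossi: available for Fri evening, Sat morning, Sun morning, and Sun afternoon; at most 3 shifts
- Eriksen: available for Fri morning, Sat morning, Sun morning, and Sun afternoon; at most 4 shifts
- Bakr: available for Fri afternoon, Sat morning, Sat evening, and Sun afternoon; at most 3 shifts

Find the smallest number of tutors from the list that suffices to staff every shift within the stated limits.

8 slots to fill and no one can take more than 5, so at least ⌈8/5⌉ = 2 tutors are needed.
Ferraro and Mendoza alone can cover everything: Fri morning→Ferraro, Fri afternoon→Ferraro, Fri evening→Ferraro, Sat morning→Ferraro, Sat afternoon→Mendoza, Sat evening→Mendoza, Sun morning→Mendoza, Sun afternoon→Ferraro.

2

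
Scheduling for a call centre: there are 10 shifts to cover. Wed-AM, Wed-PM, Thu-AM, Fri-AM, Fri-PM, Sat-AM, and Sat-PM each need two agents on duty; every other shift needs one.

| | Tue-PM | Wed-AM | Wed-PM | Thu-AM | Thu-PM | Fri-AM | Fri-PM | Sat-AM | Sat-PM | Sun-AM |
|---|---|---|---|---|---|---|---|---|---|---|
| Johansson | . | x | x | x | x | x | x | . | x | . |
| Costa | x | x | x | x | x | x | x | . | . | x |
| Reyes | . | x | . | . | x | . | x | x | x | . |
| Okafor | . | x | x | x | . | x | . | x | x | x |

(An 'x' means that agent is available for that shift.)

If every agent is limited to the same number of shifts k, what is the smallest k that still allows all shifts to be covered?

5

With 4 agents and 17 worker-slots to fill, someone must work at least ⌈17/4⌉ = 5 shifts, so k ≥ 5.
k = 5 works: Tue-PM→Costa, Wed-AM→Reyes+Okafor, Wed-PM→Johansson+Costa, Thu-AM→Johansson+Costa, Thu-PM→Johansson, Fri-AM→Johansson+Costa, Fri-PM→Johansson+Reyes, Sat-AM→Reyes+Okafor, Sat-PM→Reyes+Okafor, Sun-AM→Costa.
Loads: Johansson 5, Costa 5, Reyes 4, Okafor 3 — all ≤ 5.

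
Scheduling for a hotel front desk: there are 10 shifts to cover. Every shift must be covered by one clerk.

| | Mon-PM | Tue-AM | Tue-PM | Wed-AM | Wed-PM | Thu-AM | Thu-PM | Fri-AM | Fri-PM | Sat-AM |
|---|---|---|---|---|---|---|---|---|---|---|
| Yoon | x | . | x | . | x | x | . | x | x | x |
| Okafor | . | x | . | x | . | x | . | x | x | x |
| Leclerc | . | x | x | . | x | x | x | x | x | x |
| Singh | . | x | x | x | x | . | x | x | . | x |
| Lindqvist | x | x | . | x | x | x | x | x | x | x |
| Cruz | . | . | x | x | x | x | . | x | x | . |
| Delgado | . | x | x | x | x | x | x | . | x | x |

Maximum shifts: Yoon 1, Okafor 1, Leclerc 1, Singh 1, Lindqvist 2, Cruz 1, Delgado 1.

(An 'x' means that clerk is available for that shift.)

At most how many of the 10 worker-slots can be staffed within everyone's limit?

8

Total capacity across all clerks is 1+1+1+1+2+1+1 = 8, and 10 slots are needed, so at most 8 can be filled.
An assignment achieving 8: Mon-PM→Yoon, Tue-AM→Okafor, Tue-PM→Singh, Wed-AM→Lindqvist, Wed-PM→Lindqvist, Thu-AM→Cruz, Thu-PM→Leclerc, Fri-PM→Delgado.
Loads: Yoon 1/1, Okafor 1/1, Leclerc 1/1, Singh 1/1, Lindqvist 2/2, Cruz 1/1, Delgado 1/1.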